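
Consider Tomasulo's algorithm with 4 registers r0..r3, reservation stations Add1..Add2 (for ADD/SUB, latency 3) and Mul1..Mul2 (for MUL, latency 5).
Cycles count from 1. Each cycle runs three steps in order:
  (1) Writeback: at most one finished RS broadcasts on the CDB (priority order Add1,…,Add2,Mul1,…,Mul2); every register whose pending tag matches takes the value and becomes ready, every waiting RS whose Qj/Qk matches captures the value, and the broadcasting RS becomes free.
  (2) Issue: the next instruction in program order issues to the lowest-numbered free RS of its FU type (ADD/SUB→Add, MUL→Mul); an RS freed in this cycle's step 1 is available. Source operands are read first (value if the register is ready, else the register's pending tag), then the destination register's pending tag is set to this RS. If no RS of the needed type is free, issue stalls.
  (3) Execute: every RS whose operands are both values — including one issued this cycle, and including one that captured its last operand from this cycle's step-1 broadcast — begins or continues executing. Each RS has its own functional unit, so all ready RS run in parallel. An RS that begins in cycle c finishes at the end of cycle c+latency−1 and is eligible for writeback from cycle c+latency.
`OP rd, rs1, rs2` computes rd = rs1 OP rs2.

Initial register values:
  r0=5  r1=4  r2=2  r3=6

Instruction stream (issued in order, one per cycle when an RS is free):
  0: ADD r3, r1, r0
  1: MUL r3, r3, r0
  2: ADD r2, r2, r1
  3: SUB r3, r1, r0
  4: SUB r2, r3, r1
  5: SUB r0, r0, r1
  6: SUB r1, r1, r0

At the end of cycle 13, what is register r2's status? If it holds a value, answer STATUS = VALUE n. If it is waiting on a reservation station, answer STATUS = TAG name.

  c1: issue ADD r3<-Add1  regs: r0:5,r1:4,r2:2,r3:Add1
  c2: issue MUL r3<-Mul1  regs: r0:5,r1:4,r2:2,r3:Mul1
  c3: issue ADD r2<-Add2  regs: r0:5,r1:4,r2:Add2,r3:Mul1
  c4: CDB Add1=9; issue SUB r3<-Add1  regs: r0:5,r1:4,r2:Add2,r3:Add1
  c5: stall  regs: r0:5,r1:4,r2:Add2,r3:Add1
  c6: CDB Add2=6; issue SUB r2<-Add2  regs: r0:5,r1:4,r2:Add2,r3:Add1
  c7: CDB Add1=-1; issue SUB r0<-Add1  regs: r0:Add1,r1:4,r2:Add2,r3:-1
  c8: stall  regs: r0:Add1,r1:4,r2:Add2,r3:-1
  c9: CDB Mul1=45; stall  regs: r0:Add1,r1:4,r2:Add2,r3:-1
  c10: CDB Add1=1; issue SUB r1<-Add1  regs: r0:1,r1:Add1,r2:Add2,r3:-1
  c11: CDB Add2=-5  regs: r0:1,r1:Add1,r2:-5,r3:-1
  c12: -  regs: r0:1,r1:Add1,r2:-5,r3:-1
  c13: CDB Add1=3  regs: r0:1,r1:3,r2:-5,r3:-1

STATUS = VALUE -5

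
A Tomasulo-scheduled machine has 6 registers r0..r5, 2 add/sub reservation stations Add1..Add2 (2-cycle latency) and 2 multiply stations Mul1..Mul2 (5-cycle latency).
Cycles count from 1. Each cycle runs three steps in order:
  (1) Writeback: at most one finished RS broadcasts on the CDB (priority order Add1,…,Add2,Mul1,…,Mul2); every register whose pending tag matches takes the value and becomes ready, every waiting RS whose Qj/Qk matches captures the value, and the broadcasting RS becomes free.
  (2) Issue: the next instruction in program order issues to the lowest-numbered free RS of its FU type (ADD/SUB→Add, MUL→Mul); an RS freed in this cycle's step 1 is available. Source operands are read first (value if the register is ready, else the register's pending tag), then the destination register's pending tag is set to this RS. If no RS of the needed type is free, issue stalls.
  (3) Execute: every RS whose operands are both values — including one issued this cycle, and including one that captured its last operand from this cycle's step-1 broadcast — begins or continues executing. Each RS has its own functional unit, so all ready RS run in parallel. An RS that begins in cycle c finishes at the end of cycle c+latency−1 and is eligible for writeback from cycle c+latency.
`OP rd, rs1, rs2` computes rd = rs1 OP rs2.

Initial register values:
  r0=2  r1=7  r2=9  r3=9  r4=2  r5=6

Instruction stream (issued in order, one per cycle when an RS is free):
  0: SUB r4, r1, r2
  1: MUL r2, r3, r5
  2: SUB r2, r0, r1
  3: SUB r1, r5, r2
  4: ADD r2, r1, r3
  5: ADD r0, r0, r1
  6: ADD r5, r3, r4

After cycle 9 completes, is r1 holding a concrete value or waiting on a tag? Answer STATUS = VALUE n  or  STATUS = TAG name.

STATUS = VALUE 11

cycle 1: issue SUB r4<-Add1 // r0:2,r1:7,r2:9,r3:9,r4:Add1,r5:6
cycle 2: issue MUL r2<-Mul1 // r0:2,r1:7,r2:Mul1,r3:9,r4:Add1,r5:6
cycle 3: CDB Add1=-2; issue SUB r2<-Add1 // r0:2,r1:7,r2:Add1,r3:9,r4:-2,r5:6
cycle 4: issue SUB r1<-Add2 // r0:2,r1:Add2,r2:Add1,r3:9,r4:-2,r5:6
cycle 5: CDB Add1=-5; issue ADD r2<-Add1 // r0:2,r1:Add2,r2:Add1,r3:9,r4:-2,r5:6
cycle 6: stall // r0:2,r1:Add2,r2:Add1,r3:9,r4:-2,r5:6
cycle 7: CDB Add2=11; issue ADD r0<-Add2 // r0:Add2,r1:11,r2:Add1,r3:9,r4:-2,r5:6
cycle 8: CDB Mul1=54; stall // r0:Add2,r1:11,r2:Add1,r3:9,r4:-2,r5:6
cycle 9: CDB Add1=20; issue ADD r5<-Add1 // r0:Add2,r1:11,r2:20,r3:9,r4:-2,r5:Add1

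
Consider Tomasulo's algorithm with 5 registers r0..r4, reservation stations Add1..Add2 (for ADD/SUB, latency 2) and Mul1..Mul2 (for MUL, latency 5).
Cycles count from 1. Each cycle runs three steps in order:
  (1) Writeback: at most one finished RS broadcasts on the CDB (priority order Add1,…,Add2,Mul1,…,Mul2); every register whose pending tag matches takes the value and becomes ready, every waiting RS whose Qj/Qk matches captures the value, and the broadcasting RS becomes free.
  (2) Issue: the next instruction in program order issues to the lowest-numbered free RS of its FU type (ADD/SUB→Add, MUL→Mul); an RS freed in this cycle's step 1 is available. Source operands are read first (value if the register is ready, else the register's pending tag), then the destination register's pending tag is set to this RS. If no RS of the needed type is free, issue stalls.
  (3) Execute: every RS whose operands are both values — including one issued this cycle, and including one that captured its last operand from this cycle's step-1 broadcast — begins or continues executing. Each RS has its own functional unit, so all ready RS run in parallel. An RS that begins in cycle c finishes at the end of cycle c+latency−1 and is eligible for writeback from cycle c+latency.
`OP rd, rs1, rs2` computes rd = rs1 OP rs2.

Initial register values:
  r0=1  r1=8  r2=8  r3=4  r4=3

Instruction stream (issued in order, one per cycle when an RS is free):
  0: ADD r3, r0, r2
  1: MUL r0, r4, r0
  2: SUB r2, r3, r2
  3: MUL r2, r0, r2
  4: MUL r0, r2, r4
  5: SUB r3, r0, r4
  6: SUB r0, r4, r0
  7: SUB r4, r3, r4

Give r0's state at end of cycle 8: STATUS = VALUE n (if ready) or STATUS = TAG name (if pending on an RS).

cycle 1: issue ADD r3<-Add1 // r0:1,r1:8,r2:8,r3:Add1,r4:3
cycle 2: issue MUL r0<-Mul1 // r0:Mul1,r1:8,r2:8,r3:Add1,r4:3
cycle 3: CDB Add1=9; issue SUB r2<-Add1 // r0:Mul1,r1:8,r2:Add1,r3:9,r4:3
cycle 4: issue MUL r2<-Mul2 // r0:Mul1,r1:8,r2:Mul2,r3:9,r4:3
cycle 5: CDB Add1=1; stall // r0:Mul1,r1:8,r2:Mul2,r3:9,r4:3
cycle 6: stall // r0:Mul1,r1:8,r2:Mul2,r3:9,r4:3
cycle 7: CDB Mul1=3; issue MUL r0<-Mul1 // r0:Mul1,r1:8,r2:Mul2,r3:9,r4:3
cycle 8: issue SUB r3<-Add1 // r0:Mul1,r1:8,r2:Mul2,r3:Add1,r4:3

STATUS = TAG Mul1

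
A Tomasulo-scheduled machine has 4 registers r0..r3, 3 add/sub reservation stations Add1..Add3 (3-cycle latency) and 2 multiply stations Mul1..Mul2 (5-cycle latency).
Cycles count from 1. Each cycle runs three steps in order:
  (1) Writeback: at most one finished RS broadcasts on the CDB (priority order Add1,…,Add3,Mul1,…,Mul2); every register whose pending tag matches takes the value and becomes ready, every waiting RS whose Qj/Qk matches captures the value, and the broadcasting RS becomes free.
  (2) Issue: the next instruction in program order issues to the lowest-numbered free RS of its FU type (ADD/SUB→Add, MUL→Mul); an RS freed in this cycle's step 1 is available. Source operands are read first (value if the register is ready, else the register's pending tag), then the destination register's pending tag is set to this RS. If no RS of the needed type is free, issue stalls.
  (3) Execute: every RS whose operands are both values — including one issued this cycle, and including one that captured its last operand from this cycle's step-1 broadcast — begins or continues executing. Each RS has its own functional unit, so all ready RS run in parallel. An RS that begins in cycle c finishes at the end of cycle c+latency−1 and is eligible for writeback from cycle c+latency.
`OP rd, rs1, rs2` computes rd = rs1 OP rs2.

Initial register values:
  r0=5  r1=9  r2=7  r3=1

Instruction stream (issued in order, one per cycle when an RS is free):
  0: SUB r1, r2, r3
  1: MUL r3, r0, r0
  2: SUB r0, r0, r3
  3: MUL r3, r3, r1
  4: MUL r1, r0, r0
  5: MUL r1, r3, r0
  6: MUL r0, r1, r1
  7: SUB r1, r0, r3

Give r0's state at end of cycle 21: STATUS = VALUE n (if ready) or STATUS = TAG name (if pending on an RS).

  c1: issue SUB r1<-Add1  regs: r0:5,r1:Add1,r2:7,r3:1
  c2: issue MUL r3<-Mul1  regs: r0:5,r1:Add1,r2:7,r3:Mul1
  c3: issue SUB r0<-Add2  regs: r0:Add2,r1:Add1,r2:7,r3:Mul1
  c4: CDB Add1=6; issue MUL r3<-Mul2  regs: r0:Add2,r1:6,r2:7,r3:Mul2
  c5: stall  regs: r0:Add2,r1:6,r2:7,r3:Mul2
  c6: stall  regs: r0:Add2,r1:6,r2:7,r3:Mul2
  c7: CDB Mul1=25; issue MUL r1<-Mul1  regs: r0:Add2,r1:Mul1,r2:7,r3:Mul2
  c8: stall  regs: r0:Add2,r1:Mul1,r2:7,r3:Mul2
  c9: stall  regs: r0:Add2,r1:Mul1,r2:7,r3:Mul2
  c10: CDB Add2=-20; stall  regs: r0:-20,r1:Mul1,r2:7,r3:Mul2
  c11: stall  regs: r0:-20,r1:Mul1,r2:7,r3:Mul2
  c12: CDB Mul2=150; issue MUL r1<-Mul2  regs: r0:-20,r1:Mul2,r2:7,r3:150
  c13: stall  regs: r0:-20,r1:Mul2,r2:7,r3:150
  c14: stall  regs: r0:-20,r1:Mul2,r2:7,r3:150
  c15: CDB Mul1=400; issue MUL r0<-Mul1  regs: r0:Mul1,r1:Mul2,r2:7,r3:150
  c16: issue SUB r1<-Add1  regs: r0:Mul1,r1:Add1,r2:7,r3:150
  c17: CDB Mul2=-3000  regs: r0:Mul1,r1:Add1,r2:7,r3:150
  c18: -  regs: r0:Mul1,r1:Add1,r2:7,r3:150
  c19: -  regs: r0:Mul1,r1:Add1,r2:7,r3:150
  c20: -  regs: r0:Mul1,r1:Add1,r2:7,r3:150
  c21: -  regs: r0:Mul1,r1:Add1,r2:7,r3:150

STATUS = TAG Mul1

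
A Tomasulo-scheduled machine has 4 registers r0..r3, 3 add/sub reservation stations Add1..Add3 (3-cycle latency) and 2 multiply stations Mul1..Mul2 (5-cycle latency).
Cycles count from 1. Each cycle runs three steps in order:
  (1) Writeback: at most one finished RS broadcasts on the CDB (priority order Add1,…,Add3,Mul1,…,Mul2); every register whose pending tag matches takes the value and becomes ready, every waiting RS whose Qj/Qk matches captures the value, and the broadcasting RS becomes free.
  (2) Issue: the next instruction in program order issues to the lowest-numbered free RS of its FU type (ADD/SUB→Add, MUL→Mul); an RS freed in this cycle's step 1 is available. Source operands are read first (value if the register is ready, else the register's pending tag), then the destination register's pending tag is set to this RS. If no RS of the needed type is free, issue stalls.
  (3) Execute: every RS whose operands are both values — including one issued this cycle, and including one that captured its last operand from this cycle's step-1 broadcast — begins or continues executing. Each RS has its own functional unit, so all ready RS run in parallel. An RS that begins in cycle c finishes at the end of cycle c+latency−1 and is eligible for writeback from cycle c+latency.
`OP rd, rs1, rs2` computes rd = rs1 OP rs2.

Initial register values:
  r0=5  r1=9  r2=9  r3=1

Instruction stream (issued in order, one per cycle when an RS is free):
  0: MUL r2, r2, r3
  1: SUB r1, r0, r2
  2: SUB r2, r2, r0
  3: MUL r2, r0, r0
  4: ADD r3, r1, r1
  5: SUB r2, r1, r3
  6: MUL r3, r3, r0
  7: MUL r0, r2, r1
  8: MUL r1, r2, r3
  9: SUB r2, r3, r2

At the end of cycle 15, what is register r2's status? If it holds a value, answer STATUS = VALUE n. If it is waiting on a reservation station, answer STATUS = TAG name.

STATUS = VALUE 4

c1: issue MUL r2<-Mul1 | r0:5,r1:9,r2:Mul1,r3:1
c2: issue SUB r1<-Add1 | r0:5,r1:Add1,r2:Mul1,r3:1
c3: issue SUB r2<-Add2 | r0:5,r1:Add1,r2:Add2,r3:1
c4: issue MUL r2<-Mul2 | r0:5,r1:Add1,r2:Mul2,r3:1
c5: issue ADD r3<-Add3 | r0:5,r1:Add1,r2:Mul2,r3:Add3
c6: CDB Mul1=9; stall | r0:5,r1:Add1,r2:Mul2,r3:Add3
c7: stall | r0:5,r1:Add1,r2:Mul2,r3:Add3
c8: stall | r0:5,r1:Add1,r2:Mul2,r3:Add3
c9: CDB Add1=-4; issue SUB r2<-Add1 | r0:5,r1:-4,r2:Add1,r3:Add3
c10: CDB Add2=4; issue MUL r3<-Mul1 | r0:5,r1:-4,r2:Add1,r3:Mul1
c11: CDB Mul2=25; issue MUL r0<-Mul2 | r0:Mul2,r1:-4,r2:Add1,r3:Mul1
c12: CDB Add3=-8; stall | r0:Mul2,r1:-4,r2:Add1,r3:Mul1
c13: stall | r0:Mul2,r1:-4,r2:Add1,r3:Mul1
c14: stall | r0:Mul2,r1:-4,r2:Add1,r3:Mul1
c15: CDB Add1=4; stall | r0:Mul2,r1:-4,r2:4,r3:Mul1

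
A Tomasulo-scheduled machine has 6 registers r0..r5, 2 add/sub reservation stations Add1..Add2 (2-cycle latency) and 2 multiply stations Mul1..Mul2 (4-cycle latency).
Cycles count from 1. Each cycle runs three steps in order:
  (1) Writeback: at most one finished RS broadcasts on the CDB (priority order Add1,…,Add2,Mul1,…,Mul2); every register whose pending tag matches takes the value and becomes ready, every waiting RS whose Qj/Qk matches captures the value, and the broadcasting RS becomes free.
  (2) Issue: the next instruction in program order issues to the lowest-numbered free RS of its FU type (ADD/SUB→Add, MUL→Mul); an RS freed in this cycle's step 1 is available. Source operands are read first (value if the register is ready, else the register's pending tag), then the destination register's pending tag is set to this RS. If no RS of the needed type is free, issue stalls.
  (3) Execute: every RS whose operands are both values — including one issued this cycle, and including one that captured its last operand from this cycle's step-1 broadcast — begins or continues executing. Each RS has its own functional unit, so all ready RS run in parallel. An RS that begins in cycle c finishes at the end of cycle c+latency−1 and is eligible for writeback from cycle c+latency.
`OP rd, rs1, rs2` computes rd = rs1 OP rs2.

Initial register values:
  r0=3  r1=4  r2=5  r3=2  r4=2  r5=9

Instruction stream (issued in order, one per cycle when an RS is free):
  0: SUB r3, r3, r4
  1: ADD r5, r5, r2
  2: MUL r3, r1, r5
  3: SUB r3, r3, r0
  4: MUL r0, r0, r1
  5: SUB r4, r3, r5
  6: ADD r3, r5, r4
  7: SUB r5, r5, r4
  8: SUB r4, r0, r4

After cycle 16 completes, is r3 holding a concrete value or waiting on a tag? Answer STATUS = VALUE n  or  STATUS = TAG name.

cycle 1: issue SUB r3<-Add1 // r0:3,r1:4,r2:5,r3:Add1,r4:2,r5:9
cycle 2: issue ADD r5<-Add2 // r0:3,r1:4,r2:5,r3:Add1,r4:2,r5:Add2
cycle 3: CDB Add1=0; issue MUL r3<-Mul1 // r0:3,r1:4,r2:5,r3:Mul1,r4:2,r5:Add2
cycle 4: CDB Add2=14; issue SUB r3<-Add1 // r0:3,r1:4,r2:5,r3:Add1,r4:2,r5:14
cycle 5: issue MUL r0<-Mul2 // r0:Mul2,r1:4,r2:5,r3:Add1,r4:2,r5:14
cycle 6: issue SUB r4<-Add2 // r0:Mul2,r1:4,r2:5,r3:Add1,r4:Add2,r5:14
cycle 7: stall // r0:Mul2,r1:4,r2:5,r3:Add1,r4:Add2,r5:14
cycle 8: CDB Mul1=56; stall // r0:Mul2,r1:4,r2:5,r3:Add1,r4:Add2,r5:14
cycle 9: CDB Mul2=12; stall // r0:12,r1:4,r2:5,r3:Add1,r4:Add2,r5:14
cycle 10: CDB Add1=53; issue ADD r3<-Add1 // r0:12,r1:4,r2:5,r3:Add1,r4:Add2,r5:14
cycle 11: stall // r0:12,r1:4,r2:5,r3:Add1,r4:Add2,r5:14
cycle 12: CDB Add2=39; issue SUB r5<-Add2 // r0:12,r1:4,r2:5,r3:Add1,r4:39,r5:Add2
cycle 13: stall // r0:12,r1:4,r2:5,r3:Add1,r4:39,r5:Add2
cycle 14: CDB Add1=53; issue SUB r4<-Add1 // r0:12,r1:4,r2:5,r3:53,r4:Add1,r5:Add2
cycle 15: CDB Add2=-25 // r0:12,r1:4,r2:5,r3:53,r4:Add1,r5:-25
cycle 16: CDB Add1=-27 // r0:12,r1:4,r2:5,r3:53,r4:-27,r5:-25

STATUS = VALUE 53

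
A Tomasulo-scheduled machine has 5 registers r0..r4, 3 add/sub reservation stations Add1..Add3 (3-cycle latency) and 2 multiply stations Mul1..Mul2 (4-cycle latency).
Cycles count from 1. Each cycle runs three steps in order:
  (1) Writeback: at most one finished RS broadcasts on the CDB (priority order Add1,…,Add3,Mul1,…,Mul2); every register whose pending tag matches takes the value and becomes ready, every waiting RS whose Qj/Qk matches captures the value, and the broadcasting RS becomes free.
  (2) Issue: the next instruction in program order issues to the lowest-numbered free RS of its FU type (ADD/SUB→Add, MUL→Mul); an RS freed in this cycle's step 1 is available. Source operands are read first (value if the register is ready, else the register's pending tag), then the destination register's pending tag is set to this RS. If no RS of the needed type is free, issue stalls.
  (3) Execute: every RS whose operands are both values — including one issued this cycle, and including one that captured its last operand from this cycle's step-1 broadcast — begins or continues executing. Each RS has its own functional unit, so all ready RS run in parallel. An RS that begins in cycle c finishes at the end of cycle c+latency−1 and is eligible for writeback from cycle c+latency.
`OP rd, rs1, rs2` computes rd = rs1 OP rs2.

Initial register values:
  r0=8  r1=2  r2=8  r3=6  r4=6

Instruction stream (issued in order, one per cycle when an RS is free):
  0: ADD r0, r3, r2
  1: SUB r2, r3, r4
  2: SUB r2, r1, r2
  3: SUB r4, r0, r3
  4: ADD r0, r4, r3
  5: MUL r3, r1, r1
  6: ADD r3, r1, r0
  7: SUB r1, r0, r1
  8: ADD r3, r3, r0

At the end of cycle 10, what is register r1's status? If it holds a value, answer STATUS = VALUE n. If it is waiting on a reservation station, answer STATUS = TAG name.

cycle 1: issue ADD r0<-Add1 // r0:Add1,r1:2,r2:8,r3:6,r4:6
cycle 2: issue SUB r2<-Add2 // r0:Add1,r1:2,r2:Add2,r3:6,r4:6
cycle 3: issue SUB r2<-Add3 // r0:Add1,r1:2,r2:Add3,r3:6,r4:6
cycle 4: CDB Add1=14; issue SUB r4<-Add1 // r0:14,r1:2,r2:Add3,r3:6,r4:Add1
cycle 5: CDB Add2=0; issue ADD r0<-Add2 // r0:Add2,r1:2,r2:Add3,r3:6,r4:Add1
cycle 6: issue MUL r3<-Mul1 // r0:Add2,r1:2,r2:Add3,r3:Mul1,r4:Add1
cycle 7: CDB Add1=8; issue ADD r3<-Add1 // r0:Add2,r1:2,r2:Add3,r3:Add1,r4:8
cycle 8: CDB Add3=2; issue SUB r1<-Add3 // r0:Add2,r1:Add3,r2:2,r3:Add1,r4:8
cycle 9: stall // r0:Add2,r1:Add3,r2:2,r3:Add1,r4:8
cycle 10: CDB Add2=14; issue ADD r3<-Add2 // r0:14,r1:Add3,r2:2,r3:Add2,r4:8

STATUS = TAG Add3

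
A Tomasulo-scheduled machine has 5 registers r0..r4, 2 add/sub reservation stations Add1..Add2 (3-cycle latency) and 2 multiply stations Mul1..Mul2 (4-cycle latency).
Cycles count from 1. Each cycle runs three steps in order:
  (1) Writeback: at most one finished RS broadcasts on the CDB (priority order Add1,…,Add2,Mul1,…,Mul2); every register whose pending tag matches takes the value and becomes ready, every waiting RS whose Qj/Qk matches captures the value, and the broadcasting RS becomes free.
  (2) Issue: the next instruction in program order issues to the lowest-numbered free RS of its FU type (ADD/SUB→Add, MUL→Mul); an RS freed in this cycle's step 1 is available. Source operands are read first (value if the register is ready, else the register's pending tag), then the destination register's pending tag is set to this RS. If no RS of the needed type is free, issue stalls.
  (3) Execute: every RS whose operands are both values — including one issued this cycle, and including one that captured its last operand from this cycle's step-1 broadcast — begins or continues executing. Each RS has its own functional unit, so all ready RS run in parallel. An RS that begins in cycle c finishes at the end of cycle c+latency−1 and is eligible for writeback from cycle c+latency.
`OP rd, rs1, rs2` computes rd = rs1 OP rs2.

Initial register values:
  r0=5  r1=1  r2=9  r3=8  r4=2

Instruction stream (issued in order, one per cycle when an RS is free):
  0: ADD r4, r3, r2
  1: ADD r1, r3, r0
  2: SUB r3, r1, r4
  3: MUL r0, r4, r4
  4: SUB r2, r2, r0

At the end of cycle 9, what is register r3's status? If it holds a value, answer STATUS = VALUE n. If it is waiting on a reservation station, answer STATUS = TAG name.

STATUS = VALUE -4

cycle 1: issue ADD r4<-Add1 // r0:5,r1:1,r2:9,r3:8,r4:Add1
cycle 2: issue ADD r1<-Add2 // r0:5,r1:Add2,r2:9,r3:8,r4:Add1
cycle 3: stall // r0:5,r1:Add2,r2:9,r3:8,r4:Add1
cycle 4: CDB Add1=17; issue SUB r3<-Add1 // r0:5,r1:Add2,r2:9,r3:Add1,r4:17
cycle 5: CDB Add2=13; issue MUL r0<-Mul1 // r0:Mul1,r1:13,r2:9,r3:Add1,r4:17
cycle 6: issue SUB r2<-Add2 // r0:Mul1,r1:13,r2:Add2,r3:Add1,r4:17
cycle 7: - // r0:Mul1,r1:13,r2:Add2,r3:Add1,r4:17
cycle 8: CDB Add1=-4 // r0:Mul1,r1:13,r2:Add2,r3:-4,r4:17
cycle 9: CDB Mul1=289 // r0:289,r1:13,r2:Add2,r3:-4,r4:17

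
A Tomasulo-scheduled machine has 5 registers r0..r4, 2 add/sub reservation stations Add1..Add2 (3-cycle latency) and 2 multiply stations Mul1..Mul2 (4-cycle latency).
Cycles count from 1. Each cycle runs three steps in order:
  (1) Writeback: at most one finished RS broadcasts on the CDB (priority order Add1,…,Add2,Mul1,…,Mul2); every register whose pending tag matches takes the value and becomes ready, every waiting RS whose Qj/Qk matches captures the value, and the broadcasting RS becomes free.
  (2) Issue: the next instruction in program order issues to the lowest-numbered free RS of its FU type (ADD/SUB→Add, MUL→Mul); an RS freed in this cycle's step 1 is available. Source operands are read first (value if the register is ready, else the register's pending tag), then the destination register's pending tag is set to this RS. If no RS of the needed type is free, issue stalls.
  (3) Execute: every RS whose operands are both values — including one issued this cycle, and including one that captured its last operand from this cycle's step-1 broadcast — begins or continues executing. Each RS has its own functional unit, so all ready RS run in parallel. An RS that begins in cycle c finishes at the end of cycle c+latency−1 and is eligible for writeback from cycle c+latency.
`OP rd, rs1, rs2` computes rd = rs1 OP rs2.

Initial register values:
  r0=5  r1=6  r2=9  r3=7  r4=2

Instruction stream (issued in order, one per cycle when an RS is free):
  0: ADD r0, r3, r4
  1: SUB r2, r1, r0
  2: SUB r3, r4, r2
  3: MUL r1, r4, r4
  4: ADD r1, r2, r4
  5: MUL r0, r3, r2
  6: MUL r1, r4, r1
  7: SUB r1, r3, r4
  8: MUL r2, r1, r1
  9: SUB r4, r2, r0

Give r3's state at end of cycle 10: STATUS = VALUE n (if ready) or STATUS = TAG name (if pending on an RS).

c1: issue ADD r0<-Add1 | r0:Add1,r1:6,r2:9,r3:7,r4:2
c2: issue SUB r2<-Add2 | r0:Add1,r1:6,r2:Add2,r3:7,r4:2
c3: stall | r0:Add1,r1:6,r2:Add2,r3:7,r4:2
c4: CDB Add1=9; issue SUB r3<-Add1 | r0:9,r1:6,r2:Add2,r3:Add1,r4:2
c5: issue MUL r1<-Mul1 | r0:9,r1:Mul1,r2:Add2,r3:Add1,r4:2
c6: stall | r0:9,r1:Mul1,r2:Add2,r3:Add1,r4:2
c7: CDB Add2=-3; issue ADD r1<-Add2 | r0:9,r1:Add2,r2:-3,r3:Add1,r4:2
c8: issue MUL r0<-Mul2 | r0:Mul2,r1:Add2,r2:-3,r3:Add1,r4:2
c9: CDB Mul1=4; issue MUL r1<-Mul1 | r0:Mul2,r1:Mul1,r2:-3,r3:Add1,r4:2
c10: CDB Add1=5; issue SUB r1<-Add1 | r0:Mul2,r1:Add1,r2:-3,r3:5,r4:2

STATUS = VALUE 5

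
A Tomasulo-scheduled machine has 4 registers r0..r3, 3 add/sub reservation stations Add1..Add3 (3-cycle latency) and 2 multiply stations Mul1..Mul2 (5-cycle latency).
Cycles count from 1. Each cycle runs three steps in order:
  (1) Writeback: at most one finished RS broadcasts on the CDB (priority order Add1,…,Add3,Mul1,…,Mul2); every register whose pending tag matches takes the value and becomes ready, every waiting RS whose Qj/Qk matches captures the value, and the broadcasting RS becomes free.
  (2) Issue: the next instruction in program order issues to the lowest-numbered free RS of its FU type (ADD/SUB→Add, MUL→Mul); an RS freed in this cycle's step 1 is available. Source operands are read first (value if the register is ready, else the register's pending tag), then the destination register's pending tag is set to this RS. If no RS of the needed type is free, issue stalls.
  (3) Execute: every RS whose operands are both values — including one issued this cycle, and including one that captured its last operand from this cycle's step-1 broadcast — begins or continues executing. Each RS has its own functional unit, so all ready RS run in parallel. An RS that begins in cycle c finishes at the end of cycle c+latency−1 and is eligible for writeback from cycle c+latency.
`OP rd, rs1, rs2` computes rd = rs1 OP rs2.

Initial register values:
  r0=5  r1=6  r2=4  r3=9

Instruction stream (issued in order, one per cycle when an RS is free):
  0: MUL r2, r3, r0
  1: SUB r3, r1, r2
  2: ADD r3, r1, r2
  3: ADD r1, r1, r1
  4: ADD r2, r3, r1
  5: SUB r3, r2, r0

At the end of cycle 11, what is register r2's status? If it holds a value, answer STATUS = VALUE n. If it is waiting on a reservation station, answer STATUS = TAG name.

STATUS = TAG Add3

cycle 1: issue MUL r2<-Mul1 // r0:5,r1:6,r2:Mul1,r3:9
cycle 2: issue SUB r3<-Add1 // r0:5,r1:6,r2:Mul1,r3:Add1
cycle 3: issue ADD r3<-Add2 // r0:5,r1:6,r2:Mul1,r3:Add2
cycle 4: issue ADD r1<-Add3 // r0:5,r1:Add3,r2:Mul1,r3:Add2
cycle 5: stall // r0:5,r1:Add3,r2:Mul1,r3:Add2
cycle 6: CDB Mul1=45; stall // r0:5,r1:Add3,r2:45,r3:Add2
cycle 7: CDB Add3=12; issue ADD r2<-Add3 // r0:5,r1:12,r2:Add3,r3:Add2
cycle 8: stall // r0:5,r1:12,r2:Add3,r3:Add2
cycle 9: CDB Add1=-39; issue SUB r3<-Add1 // r0:5,r1:12,r2:Add3,r3:Add1
cycle 10: CDB Add2=51 // r0:5,r1:12,r2:Add3,r3:Add1
cycle 11: - // r0:5,r1:12,r2:Add3,r3:Add1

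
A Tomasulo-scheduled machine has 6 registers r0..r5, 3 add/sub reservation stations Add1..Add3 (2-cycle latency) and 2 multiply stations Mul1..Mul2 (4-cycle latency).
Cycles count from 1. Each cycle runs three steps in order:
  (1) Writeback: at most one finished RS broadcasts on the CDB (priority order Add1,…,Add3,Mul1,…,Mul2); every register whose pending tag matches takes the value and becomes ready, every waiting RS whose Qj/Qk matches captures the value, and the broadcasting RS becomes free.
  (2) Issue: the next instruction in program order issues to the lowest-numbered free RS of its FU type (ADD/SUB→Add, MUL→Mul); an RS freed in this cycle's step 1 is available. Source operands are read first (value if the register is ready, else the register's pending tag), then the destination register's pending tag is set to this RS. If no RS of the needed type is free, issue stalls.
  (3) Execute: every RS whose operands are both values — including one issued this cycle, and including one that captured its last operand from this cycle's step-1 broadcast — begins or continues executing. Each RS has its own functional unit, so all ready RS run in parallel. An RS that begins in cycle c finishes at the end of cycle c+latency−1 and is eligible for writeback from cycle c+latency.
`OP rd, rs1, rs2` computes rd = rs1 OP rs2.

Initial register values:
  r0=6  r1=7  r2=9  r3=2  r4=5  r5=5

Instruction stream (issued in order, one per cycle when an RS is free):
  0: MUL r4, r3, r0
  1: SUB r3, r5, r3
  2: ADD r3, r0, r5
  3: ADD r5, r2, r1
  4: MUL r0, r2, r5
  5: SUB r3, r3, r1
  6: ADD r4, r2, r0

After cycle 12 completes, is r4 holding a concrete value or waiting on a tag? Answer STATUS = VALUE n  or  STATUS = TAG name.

STATUS = VALUE 153

cycle 1: issue MUL r4<-Mul1 // r0:6,r1:7,r2:9,r3:2,r4:Mul1,r5:5
cycle 2: issue SUB r3<-Add1 // r0:6,r1:7,r2:9,r3:Add1,r4:Mul1,r5:5
cycle 3: issue ADD r3<-Add2 // r0:6,r1:7,r2:9,r3:Add2,r4:Mul1,r5:5
cycle 4: CDB Add1=3; issue ADD r5<-Add1 // r0:6,r1:7,r2:9,r3:Add2,r4:Mul1,r5:Add1
cycle 5: CDB Add2=11; issue MUL r0<-Mul2 // r0:Mul2,r1:7,r2:9,r3:11,r4:Mul1,r5:Add1
cycle 6: CDB Add1=16; issue SUB r3<-Add1 // r0:Mul2,r1:7,r2:9,r3:Add1,r4:Mul1,r5:16
cycle 7: CDB Mul1=12; issue ADD r4<-Add2 // r0:Mul2,r1:7,r2:9,r3:Add1,r4:Add2,r5:16
cycle 8: CDB Add1=4 // r0:Mul2,r1:7,r2:9,r3:4,r4:Add2,r5:16
cycle 9: - // r0:Mul2,r1:7,r2:9,r3:4,r4:Add2,r5:16
cycle 10: CDB Mul2=144 // r0:144,r1:7,r2:9,r3:4,r4:Add2,r5:16
cycle 11: - // r0:144,r1:7,r2:9,r3:4,r4:Add2,r5:16
cycle 12: CDB Add2=153 // r0:144,r1:7,r2:9,r3:4,r4:153,r5:16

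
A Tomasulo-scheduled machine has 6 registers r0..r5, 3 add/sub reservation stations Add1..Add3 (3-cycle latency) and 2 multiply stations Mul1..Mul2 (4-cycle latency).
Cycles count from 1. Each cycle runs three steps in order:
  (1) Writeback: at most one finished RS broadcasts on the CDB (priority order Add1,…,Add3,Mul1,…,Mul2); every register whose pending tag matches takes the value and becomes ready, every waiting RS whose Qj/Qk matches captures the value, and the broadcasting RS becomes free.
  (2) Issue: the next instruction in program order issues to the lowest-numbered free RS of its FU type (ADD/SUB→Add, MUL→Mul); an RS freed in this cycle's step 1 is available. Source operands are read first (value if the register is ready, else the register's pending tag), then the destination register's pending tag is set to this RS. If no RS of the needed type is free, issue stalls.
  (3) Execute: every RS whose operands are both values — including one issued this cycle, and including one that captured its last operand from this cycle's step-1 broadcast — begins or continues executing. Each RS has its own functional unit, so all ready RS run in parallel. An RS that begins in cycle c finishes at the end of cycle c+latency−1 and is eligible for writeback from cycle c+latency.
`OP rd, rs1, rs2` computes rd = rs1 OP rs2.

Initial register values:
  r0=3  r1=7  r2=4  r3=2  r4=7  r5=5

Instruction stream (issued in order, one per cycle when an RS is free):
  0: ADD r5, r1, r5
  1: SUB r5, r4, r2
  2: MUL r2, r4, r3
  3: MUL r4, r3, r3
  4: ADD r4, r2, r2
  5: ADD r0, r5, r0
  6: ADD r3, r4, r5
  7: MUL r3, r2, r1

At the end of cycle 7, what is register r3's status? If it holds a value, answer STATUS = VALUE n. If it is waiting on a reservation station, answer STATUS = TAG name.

STATUS = TAG Add3

  c1: issue ADD r5<-Add1  regs: r0:3,r1:7,r2:4,r3:2,r4:7,r5:Add1
  c2: issue SUB r5<-Add2  regs: r0:3,r1:7,r2:4,r3:2,r4:7,r5:Add2
  c3: issue MUL r2<-Mul1  regs: r0:3,r1:7,r2:Mul1,r3:2,r4:7,r5:Add2
  c4: CDB Add1=12; issue MUL r4<-Mul2  regs: r0:3,r1:7,r2:Mul1,r3:2,r4:Mul2,r5:Add2
  c5: CDB Add2=3; issue ADD r4<-Add1  regs: r0:3,r1:7,r2:Mul1,r3:2,r4:Add1,r5:3
  c6: issue ADD r0<-Add2  regs: r0:Add2,r1:7,r2:Mul1,r3:2,r4:Add1,r5:3
  c7: CDB Mul1=14; issue ADD r3<-Add3  regs: r0:Add2,r1:7,r2:14,r3:Add3,r4:Add1,r5:3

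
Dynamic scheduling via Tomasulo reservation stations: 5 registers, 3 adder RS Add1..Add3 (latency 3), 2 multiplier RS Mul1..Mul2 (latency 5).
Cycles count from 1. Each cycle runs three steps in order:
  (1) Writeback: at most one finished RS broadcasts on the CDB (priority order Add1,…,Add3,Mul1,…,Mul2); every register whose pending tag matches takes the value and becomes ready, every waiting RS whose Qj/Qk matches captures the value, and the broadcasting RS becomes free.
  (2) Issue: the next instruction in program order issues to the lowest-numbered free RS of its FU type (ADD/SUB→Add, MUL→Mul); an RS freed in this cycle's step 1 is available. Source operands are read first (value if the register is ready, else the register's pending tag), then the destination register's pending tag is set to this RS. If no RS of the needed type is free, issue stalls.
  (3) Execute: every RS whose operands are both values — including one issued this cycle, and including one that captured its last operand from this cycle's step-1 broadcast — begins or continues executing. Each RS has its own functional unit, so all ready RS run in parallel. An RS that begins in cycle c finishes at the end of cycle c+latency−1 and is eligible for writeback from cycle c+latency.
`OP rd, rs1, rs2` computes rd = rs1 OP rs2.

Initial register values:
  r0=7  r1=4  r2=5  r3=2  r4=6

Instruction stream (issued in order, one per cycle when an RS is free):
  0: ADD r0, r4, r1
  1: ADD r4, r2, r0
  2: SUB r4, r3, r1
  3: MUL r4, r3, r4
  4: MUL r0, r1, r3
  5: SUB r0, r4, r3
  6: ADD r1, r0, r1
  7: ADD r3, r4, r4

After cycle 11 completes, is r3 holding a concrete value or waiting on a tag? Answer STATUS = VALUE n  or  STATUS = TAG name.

  c1: issue ADD r0<-Add1  regs: r0:Add1,r1:4,r2:5,r3:2,r4:6
  c2: issue ADD r4<-Add2  regs: r0:Add1,r1:4,r2:5,r3:2,r4:Add2
  c3: issue SUB r4<-Add3  regs: r0:Add1,r1:4,r2:5,r3:2,r4:Add3
  c4: CDB Add1=10; issue MUL r4<-Mul1  regs: r0:10,r1:4,r2:5,r3:2,r4:Mul1
  c5: issue MUL r0<-Mul2  regs: r0:Mul2,r1:4,r2:5,r3:2,r4:Mul1
  c6: CDB Add3=-2; issue SUB r0<-Add1  regs: r0:Add1,r1:4,r2:5,r3:2,r4:Mul1
  c7: CDB Add2=15; issue ADD r1<-Add2  regs: r0:Add1,r1:Add2,r2:5,r3:2,r4:Mul1
  c8: issue ADD r3<-Add3  regs: r0:Add1,r1:Add2,r2:5,r3:Add3,r4:Mul1
  c9: -  regs: r0:Add1,r1:Add2,r2:5,r3:Add3,r4:Mul1
  c10: CDB Mul2=8  regs: r0:Add1,r1:Add2,r2:5,r3:Add3,r4:Mul1
  c11: CDB Mul1=-4  regs: r0:Add1,r1:Add2,r2:5,r3:Add3,r4:-4

STATUS = TAG Add3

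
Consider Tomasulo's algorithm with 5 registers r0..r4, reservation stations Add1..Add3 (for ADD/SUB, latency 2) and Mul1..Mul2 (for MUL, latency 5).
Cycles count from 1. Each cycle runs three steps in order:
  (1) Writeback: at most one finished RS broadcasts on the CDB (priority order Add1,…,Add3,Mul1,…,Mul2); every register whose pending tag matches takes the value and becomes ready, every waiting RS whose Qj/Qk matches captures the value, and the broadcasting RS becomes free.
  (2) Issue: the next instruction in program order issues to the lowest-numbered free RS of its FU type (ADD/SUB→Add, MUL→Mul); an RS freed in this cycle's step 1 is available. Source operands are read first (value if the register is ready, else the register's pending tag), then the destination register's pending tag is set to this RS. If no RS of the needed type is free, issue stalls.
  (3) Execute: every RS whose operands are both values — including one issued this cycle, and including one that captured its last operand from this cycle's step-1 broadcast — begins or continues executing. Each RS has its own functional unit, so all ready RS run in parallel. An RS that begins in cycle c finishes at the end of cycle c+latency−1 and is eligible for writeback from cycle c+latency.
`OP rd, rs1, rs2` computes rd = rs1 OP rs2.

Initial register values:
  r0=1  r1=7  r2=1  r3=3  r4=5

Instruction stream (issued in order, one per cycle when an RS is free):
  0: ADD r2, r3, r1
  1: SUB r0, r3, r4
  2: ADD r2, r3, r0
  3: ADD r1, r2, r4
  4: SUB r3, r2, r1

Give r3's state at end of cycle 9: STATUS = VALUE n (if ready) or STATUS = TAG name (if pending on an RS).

STATUS = TAG Add3

cycle 1: issue ADD r2<-Add1 // r0:1,r1:7,r2:Add1,r3:3,r4:5
cycle 2: issue SUB r0<-Add2 // r0:Add2,r1:7,r2:Add1,r3:3,r4:5
cycle 3: CDB Add1=10; issue ADD r2<-Add1 // r0:Add2,r1:7,r2:Add1,r3:3,r4:5
cycle 4: CDB Add2=-2; issue ADD r1<-Add2 // r0:-2,r1:Add2,r2:Add1,r3:3,r4:5
cycle 5: issue SUB r3<-Add3 // r0:-2,r1:Add2,r2:Add1,r3:Add3,r4:5
cycle 6: CDB Add1=1 // r0:-2,r1:Add2,r2:1,r3:Add3,r4:5
cycle 7: - // r0:-2,r1:Add2,r2:1,r3:Add3,r4:5
cycle 8: CDB Add2=6 // r0:-2,r1:6,r2:1,r3:Add3,r4:5
cycle 9: - // r0:-2,r1:6,r2:1,r3:Add3,r4:5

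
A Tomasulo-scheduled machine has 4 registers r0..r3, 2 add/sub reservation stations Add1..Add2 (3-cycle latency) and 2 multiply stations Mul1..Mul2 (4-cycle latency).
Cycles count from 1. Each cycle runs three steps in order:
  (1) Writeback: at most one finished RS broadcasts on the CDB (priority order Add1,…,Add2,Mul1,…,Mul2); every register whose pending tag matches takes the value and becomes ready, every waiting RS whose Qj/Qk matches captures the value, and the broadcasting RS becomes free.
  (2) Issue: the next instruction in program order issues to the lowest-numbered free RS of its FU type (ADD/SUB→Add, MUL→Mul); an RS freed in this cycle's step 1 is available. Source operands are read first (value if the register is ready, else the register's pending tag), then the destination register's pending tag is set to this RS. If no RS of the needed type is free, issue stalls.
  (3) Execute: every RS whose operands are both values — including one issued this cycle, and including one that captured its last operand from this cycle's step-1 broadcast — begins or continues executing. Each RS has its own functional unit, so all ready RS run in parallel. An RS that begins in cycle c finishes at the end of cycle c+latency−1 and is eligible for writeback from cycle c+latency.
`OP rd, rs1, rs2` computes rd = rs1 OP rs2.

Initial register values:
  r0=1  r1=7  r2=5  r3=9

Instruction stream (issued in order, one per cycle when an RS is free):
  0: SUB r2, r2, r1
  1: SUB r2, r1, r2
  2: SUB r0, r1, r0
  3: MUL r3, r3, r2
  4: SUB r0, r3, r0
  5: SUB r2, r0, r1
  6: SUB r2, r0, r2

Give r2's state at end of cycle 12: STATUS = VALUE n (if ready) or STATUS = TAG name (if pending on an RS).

STATUS = TAG Add2

c1: issue SUB r2<-Add1 | r0:1,r1:7,r2:Add1,r3:9
c2: issue SUB r2<-Add2 | r0:1,r1:7,r2:Add2,r3:9
c3: stall | r0:1,r1:7,r2:Add2,r3:9
c4: CDB Add1=-2; issue SUB r0<-Add1 | r0:Add1,r1:7,r2:Add2,r3:9
c5: issue MUL r3<-Mul1 | r0:Add1,r1:7,r2:Add2,r3:Mul1
c6: stall | r0:Add1,r1:7,r2:Add2,r3:Mul1
c7: CDB Add1=6; issue SUB r0<-Add1 | r0:Add1,r1:7,r2:Add2,r3:Mul1
c8: CDB Add2=9; issue SUB r2<-Add2 | r0:Add1,r1:7,r2:Add2,r3:Mul1
c9: stall | r0:Add1,r1:7,r2:Add2,r3:Mul1
c10: stall | r0:Add1,r1:7,r2:Add2,r3:Mul1
c11: stall | r0:Add1,r1:7,r2:Add2,r3:Mul1
c12: CDB Mul1=81; stall | r0:Add1,r1:7,r2:Add2,r3:81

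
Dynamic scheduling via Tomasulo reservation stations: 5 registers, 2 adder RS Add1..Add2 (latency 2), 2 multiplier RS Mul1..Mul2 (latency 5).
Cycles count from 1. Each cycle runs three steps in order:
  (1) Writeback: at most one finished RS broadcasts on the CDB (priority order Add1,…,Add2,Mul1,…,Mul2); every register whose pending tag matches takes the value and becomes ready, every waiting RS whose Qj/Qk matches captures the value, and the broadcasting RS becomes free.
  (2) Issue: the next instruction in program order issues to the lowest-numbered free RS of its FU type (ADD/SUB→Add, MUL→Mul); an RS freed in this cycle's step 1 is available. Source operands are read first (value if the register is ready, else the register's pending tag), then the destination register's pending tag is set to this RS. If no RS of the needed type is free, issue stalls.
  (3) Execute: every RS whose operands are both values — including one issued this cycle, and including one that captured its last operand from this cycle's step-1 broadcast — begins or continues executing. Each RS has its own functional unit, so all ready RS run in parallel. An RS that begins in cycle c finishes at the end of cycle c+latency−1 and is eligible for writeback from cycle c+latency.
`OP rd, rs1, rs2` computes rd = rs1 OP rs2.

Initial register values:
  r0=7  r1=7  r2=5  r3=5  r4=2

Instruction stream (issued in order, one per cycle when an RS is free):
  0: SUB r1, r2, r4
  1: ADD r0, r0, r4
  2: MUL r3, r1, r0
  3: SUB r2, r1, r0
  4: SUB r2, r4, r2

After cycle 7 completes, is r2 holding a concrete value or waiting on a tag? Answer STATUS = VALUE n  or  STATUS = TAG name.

STATUS = TAG Add2

cycle 1: issue SUB r1<-Add1 // r0:7,r1:Add1,r2:5,r3:5,r4:2
cycle 2: issue ADD r0<-Add2 // r0:Add2,r1:Add1,r2:5,r3:5,r4:2
cycle 3: CDB Add1=3; issue MUL r3<-Mul1 // r0:Add2,r1:3,r2:5,r3:Mul1,r4:2
cycle 4: CDB Add2=9; issue SUB r2<-Add1 // r0:9,r1:3,r2:Add1,r3:Mul1,r4:2
cycle 5: issue SUB r2<-Add2 // r0:9,r1:3,r2:Add2,r3:Mul1,r4:2
cycle 6: CDB Add1=-6 // r0:9,r1:3,r2:Add2,r3:Mul1,r4:2
cycle 7: - // r0:9,r1:3,r2:Add2,r3:Mul1,r4:2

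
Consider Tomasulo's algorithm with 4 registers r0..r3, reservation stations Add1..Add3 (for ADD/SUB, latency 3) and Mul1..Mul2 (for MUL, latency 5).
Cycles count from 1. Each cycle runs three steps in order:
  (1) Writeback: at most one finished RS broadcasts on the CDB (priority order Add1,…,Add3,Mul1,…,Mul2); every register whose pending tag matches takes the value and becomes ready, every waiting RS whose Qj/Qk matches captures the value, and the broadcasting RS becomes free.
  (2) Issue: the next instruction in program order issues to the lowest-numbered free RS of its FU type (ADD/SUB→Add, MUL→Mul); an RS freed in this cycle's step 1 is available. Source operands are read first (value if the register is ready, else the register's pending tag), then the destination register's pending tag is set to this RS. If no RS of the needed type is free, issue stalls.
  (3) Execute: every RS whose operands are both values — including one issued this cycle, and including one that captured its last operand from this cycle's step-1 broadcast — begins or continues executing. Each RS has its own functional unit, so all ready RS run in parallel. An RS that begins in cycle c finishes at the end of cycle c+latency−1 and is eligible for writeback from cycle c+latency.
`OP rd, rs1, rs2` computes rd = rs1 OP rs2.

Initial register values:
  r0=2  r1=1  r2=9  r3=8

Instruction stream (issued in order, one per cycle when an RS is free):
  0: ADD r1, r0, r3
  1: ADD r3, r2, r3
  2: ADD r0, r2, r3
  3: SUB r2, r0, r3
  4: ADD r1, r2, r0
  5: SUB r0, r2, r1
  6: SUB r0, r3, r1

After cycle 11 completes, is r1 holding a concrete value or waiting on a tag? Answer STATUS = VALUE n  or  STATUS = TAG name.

cycle 1: issue ADD r1<-Add1 // r0:2,r1:Add1,r2:9,r3:8
cycle 2: issue ADD r3<-Add2 // r0:2,r1:Add1,r2:9,r3:Add2
cycle 3: issue ADD r0<-Add3 // r0:Add3,r1:Add1,r2:9,r3:Add2
cycle 4: CDB Add1=10; issue SUB r2<-Add1 // r0:Add3,r1:10,r2:Add1,r3:Add2
cycle 5: CDB Add2=17; issue ADD r1<-Add2 // r0:Add3,r1:Add2,r2:Add1,r3:17
cycle 6: stall // r0:Add3,r1:Add2,r2:Add1,r3:17
cycle 7: stall // r0:Add3,r1:Add2,r2:Add1,r3:17
cycle 8: CDB Add3=26; issue SUB r0<-Add3 // r0:Add3,r1:Add2,r2:Add1,r3:17
cycle 9: stall // r0:Add3,r1:Add2,r2:Add1,r3:17
cycle 10: stall // r0:Add3,r1:Add2,r2:Add1,r3:17
cycle 11: CDB Add1=9; issue SUB r0<-Add1 // r0:Add1,r1:Add2,r2:9,r3:17

STATUS = TAG Add2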